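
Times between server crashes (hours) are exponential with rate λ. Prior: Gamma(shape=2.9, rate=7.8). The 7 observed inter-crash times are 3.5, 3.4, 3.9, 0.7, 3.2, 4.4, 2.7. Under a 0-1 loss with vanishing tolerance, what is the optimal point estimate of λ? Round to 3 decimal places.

0.301

Σ times = 21.8. Posterior: Gamma(shape = 2.9+7 = 9.9, rate = 7.8+21.8 = 29.6).
Mode = (α−1)/β = 8.9/29.6 = 0.301.
Mean = α/β = 9.9/29.6 = 0.334.
This is the posterior mode — the MAP estimate.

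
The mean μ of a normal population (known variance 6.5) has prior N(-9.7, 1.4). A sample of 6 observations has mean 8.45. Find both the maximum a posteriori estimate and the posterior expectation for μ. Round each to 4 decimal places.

Posterior for μ is Normal. Precision-weighted mean: (1/1.4·-9.7 + 6/6.5·8.45) / (1/1.4 + 6/6.5) = 0.5322.
A Normal posterior is symmetric, so mode = mean.

maximum a posteriori estimate = 0.5322, posterior expectation = 0.5322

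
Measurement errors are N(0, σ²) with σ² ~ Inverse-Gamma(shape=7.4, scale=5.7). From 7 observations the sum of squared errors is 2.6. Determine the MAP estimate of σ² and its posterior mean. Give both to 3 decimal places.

MAP: 0.588. Posterior mean: 0.707.

Posterior: Inverse-Gamma(shape = 7.4+7/2 = 10.9, scale = 5.7+2.6/2 = 7.0).
Mode = β/(α+1) = 7.0/11.9 = 0.588.
Mean = β/(α−1) = 7.0/9.9 = 0.707.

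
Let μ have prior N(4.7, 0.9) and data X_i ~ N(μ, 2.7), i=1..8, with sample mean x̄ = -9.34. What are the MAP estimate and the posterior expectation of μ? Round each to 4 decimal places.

μ_MAP = -5.5109, E[μ|data] = -5.5109

Posterior for μ is Normal. Precision-weighted mean: (1/0.9·4.7 + 8/2.7·-9.34) / (1/0.9 + 8/2.7) = -5.5109.
A Normal posterior is symmetric, so mode = mean.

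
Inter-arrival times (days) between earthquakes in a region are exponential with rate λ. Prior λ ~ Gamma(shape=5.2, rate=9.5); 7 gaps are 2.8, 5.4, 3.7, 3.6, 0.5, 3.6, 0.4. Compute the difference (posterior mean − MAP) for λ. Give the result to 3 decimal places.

Σ times = 20.0. Posterior: Gamma(shape = 5.2+7 = 12.2, rate = 9.5+20.0 = 29.5).
Mode = (α−1)/β = 11.2/29.5 = 0.380.
Mean = α/β = 12.2/29.5 = 0.414.
Difference = 0.414 − 0.380 = 0.034.

0.034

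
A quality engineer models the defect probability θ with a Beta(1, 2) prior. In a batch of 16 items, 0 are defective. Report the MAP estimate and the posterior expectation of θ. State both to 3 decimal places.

Posterior: Beta(1+0, 2+16) = Beta(1, 18).
Since α = 1 ≤ 1 and β > 1, the Beta density is monotone decreasing on [0,1]; the mode is at 0.
Mean = 1/(1+18) = 0.053.
Mean > mode: the posterior has a right tail.

MAP: 0.000. Posterior mean: 0.053.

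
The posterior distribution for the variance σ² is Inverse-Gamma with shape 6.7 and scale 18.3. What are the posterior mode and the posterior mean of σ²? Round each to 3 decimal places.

Mode = β/(α+1) = 18.3/7.7 = 2.377.
Mean = β/(α−1) = 18.3/5.7 = 3.211.
Mean > mode: the posterior has a right tail.

MAP = 2.377; posterior mean = 3.211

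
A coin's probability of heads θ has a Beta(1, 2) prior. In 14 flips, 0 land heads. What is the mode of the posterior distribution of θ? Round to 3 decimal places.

Posterior: Beta(1+0, 2+14) = Beta(1, 16).
Since α = 1 ≤ 1 and β > 1, the Beta density is monotone decreasing on [0,1]; the mode is at 0.
Mean = 1/(1+16) = 0.059.
This is the posterior mode — the MAP estimate.

0.000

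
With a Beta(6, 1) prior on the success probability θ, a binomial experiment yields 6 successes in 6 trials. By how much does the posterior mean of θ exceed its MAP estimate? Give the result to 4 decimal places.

Posterior: Beta(6+6, 1+0) = Beta(12, 1).
Since β = 1 ≤ 1 and α > 1, the Beta density is monotone increasing on [0,1]; the mode is at 1.
Mean = 12/(12+1) = 0.9231.
Difference = 0.9231 − 1.0000 = -0.0769.
Left-skewed posterior ⇒ mean < mode.

-0.0769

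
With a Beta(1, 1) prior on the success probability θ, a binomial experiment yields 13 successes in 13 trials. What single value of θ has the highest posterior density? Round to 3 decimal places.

Posterior: Beta(1+13, 1+0) = Beta(14, 1).
Since β = 1 ≤ 1 and α > 1, the Beta density is monotone increasing on [0,1]; the mode is at 1.
Mean = 14/(14+1) = 0.933.
This is the posterior mode — the MAP estimate.

1.000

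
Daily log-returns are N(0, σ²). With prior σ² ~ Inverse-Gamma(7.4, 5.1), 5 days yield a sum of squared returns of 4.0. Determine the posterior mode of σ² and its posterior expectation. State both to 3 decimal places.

MAP: 0.651. Posterior mean: 0.798.

Posterior: Inverse-Gamma(shape = 7.4+5/2 = 9.9, scale = 5.1+4.0/2 = 7.1).
Mode = β/(α+1) = 7.1/10.9 = 0.651.
Mean = β/(α−1) = 7.1/8.9 = 0.798.
Right-skewed posterior ⇒ mode < mean.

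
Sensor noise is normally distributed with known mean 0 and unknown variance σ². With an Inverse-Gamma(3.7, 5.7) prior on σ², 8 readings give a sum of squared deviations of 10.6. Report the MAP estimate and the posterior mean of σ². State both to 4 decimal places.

Posterior: Inverse-Gamma(shape = 3.7+8/2 = 7.7, scale = 5.7+10.6/2 = 11.0).
Mode = β/(α+1) = 11.0/8.7 = 1.2644.
Mean = β/(α−1) = 11.0/6.7 = 1.6418.
The posterior is right-skewed, so the mean exceeds the mode.

MAP: 1.2644. Posterior mean: 1.6418.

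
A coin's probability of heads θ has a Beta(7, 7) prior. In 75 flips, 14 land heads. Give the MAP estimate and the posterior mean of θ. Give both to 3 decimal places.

Posterior: Beta(7+14, 7+61) = Beta(21, 68).
Mode = (21−1)/(21+68−2) = 20/87 = 0.230.
Mean = 21/(21+68) = 21/89 = 0.236.
Mean > mode: the posterior has a right tail.

MAP = 0.230; posterior mean = 0.236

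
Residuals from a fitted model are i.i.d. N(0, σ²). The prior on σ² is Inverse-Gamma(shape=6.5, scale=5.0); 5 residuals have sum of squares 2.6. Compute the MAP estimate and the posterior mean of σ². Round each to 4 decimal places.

σ²_MAP = 0.6300, E[σ²|data] = 0.7875

Posterior: Inverse-Gamma(shape = 6.5+5/2 = 9.0, scale = 5.0+2.6/2 = 6.3).
Mode = β/(α+1) = 6.3/10.0 = 0.6300.
Mean = β/(α−1) = 6.3/8.0 = 0.7875.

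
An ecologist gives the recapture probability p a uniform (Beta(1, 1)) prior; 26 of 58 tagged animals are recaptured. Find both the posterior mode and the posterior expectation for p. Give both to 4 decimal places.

Posterior: Beta(1+26, 1+32) = Beta(27, 33).
Mode = (27−1)/(27+33−2) = 26/58 = 0.4483.
With a flat prior the MAP equals the MLE, 26/58.
Mean = 27/(27+33) = 27/60 = 0.4500.
Right-skewed posterior ⇒ mode < mean.

MAP = 0.4483, posterior mean = 0.4500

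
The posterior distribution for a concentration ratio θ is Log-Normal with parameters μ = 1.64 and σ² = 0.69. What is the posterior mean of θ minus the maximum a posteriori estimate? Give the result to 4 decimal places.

Mode = exp(μ − σ²) = exp(0.95) = 2.5857.
Mean = exp(μ + σ²/2) = exp(1.985) = 7.2790.
Difference = 7.2790 − 2.5857 = 4.6933.
Mean > mode: the posterior has a right tail.

4.6933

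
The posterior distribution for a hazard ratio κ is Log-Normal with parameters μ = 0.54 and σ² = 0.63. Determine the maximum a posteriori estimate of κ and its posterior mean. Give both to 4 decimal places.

Mode = exp(μ − σ²) = exp(-0.09) = 0.9139.
Mean = exp(μ + σ²/2) = exp(0.855) = 2.3514.
Right-skewed posterior ⇒ mode < mean.

κ_MAP = 0.9139, E[κ|data] = 2.3514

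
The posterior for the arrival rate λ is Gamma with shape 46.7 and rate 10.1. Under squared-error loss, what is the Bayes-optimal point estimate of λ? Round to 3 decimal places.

4.624

Mode = (α−1)/β = 45.7/10.1 = 4.525.
Mean = α/β = 46.7/10.1 = 4.624.
Squared-error loss ⇒ the optimal estimator is the posterior mean.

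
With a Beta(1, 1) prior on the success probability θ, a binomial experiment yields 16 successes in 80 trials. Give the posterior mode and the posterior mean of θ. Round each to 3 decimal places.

Posterior: Beta(1+16, 1+64) = Beta(17, 65).
Mode = (17−1)/(17+65−2) = 16/80 = 0.200.
With a flat prior the MAP equals the MLE, 16/80.
Mean = 17/(17+65) = 17/82 = 0.207.

posterior mode = 0.200, posterior mean = 0.207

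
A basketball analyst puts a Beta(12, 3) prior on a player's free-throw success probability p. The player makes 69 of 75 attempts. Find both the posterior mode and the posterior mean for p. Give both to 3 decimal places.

Posterior: Beta(12+69, 3+6) = Beta(81, 9).
Mode = (81−1)/(81+9−2) = 80/88 = 0.909.
Mean = 81/(81+9) = 81/90 = 0.900.
The posterior is left-skewed, so the mode exceeds the mean.

posterior mode = 0.909, posterior mean = 0.900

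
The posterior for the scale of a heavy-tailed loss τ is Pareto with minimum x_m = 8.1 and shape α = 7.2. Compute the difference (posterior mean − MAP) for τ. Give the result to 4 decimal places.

The Pareto density is strictly decreasing on [x_m, ∞), so the mode is x_m = 8.1000.
Mean = α·x_m/(α−1) = 7.2·8.1/6.2 = 9.4065.
Difference = 9.4065 − 8.1000 = 1.3065.
Mean > mode: the posterior has a right tail.

1.3065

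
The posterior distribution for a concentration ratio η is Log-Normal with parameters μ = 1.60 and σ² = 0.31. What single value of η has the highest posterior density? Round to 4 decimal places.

Mode = exp(μ − σ²) = exp(1.29) = 3.6328.
Mean = exp(μ + σ²/2) = exp(1.755) = 5.7834.
This is the posterior mode — the MAP estimate.

3.6328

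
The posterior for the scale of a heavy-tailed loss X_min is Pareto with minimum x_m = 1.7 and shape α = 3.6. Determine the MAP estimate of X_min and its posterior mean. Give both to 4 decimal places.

MAP = 1.7000, posterior mean = 2.3538

The Pareto density is strictly decreasing on [x_m, ∞), so the mode is x_m = 1.7000.
Mean = α·x_m/(α−1) = 3.6·1.7/2.6 = 2.3538.
The mean is pulled above the mode by the posterior's right skew.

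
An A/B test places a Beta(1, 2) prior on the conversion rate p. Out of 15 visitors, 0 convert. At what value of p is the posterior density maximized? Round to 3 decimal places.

Posterior: Beta(1+0, 2+15) = Beta(1, 17).
Since α = 1 ≤ 1 and β > 1, the Beta density is monotone decreasing on [0,1]; the mode is at 0.
Mean = 1/(1+17) = 0.056.
This is the posterior mode — the MAP estimate.

0.000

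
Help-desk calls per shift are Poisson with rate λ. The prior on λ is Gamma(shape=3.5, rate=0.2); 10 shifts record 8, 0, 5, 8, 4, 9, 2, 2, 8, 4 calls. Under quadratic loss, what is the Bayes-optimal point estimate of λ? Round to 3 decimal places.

5.245

Σ counts = 50. Posterior: Gamma(shape = 3.5+50 = 53.5, rate = 0.2+10 = 10.2).
Mode = (α−1)/β = 52.5/10.2 = 5.147.
Mean = α/β = 53.5/10.2 = 5.245.
Quadratic loss ⇒ the optimal estimator is the posterior mean.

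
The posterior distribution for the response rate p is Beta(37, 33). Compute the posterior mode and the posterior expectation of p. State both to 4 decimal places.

Mode = (37−1)/(37+33−2) = 36/68 = 0.5294.
Mean = 37/(37+33) = 37/70 = 0.5286.
The posterior is left-skewed, so the mode exceeds the mean.

MAP = 0.5294; posterior mean = 0.5286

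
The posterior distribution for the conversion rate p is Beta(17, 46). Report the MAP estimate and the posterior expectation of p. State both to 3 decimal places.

Mode = (17−1)/(17+46−2) = 16/61 = 0.262.
Mean = 17/(17+46) = 17/63 = 0.270.

MAP = 0.262; posterior mean = 0.270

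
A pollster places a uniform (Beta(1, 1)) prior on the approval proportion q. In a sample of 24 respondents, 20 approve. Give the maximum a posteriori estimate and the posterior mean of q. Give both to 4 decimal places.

MAP = 0.8333; posterior mean = 0.8077

Posterior: Beta(1+20, 1+4) = Beta(21, 5).
Mode = (21−1)/(21+5−2) = 20/24 = 0.8333.
With a flat prior the MAP equals the MLE, 20/24.
Mean = 21/(21+5) = 21/26 = 0.8077.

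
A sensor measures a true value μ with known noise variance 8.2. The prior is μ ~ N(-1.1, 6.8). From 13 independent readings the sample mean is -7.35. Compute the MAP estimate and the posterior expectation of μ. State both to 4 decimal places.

Posterior for μ is Normal. Precision-weighted mean: (1/6.8·-1.1 + 13/8.2·-7.35) / (1/6.8 + 13/8.2) = -6.8195.
A Normal posterior is symmetric, so mode = mean.

MAP = -6.8195; posterior mean = -6.8195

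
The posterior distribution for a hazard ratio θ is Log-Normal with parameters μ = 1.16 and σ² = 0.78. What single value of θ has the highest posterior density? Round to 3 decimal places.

1.462

Mode = exp(μ − σ²) = exp(0.38) = 1.462.
Mean = exp(μ + σ²/2) = exp(1.550) = 4.711.
This is the posterior mode — the MAP estimate.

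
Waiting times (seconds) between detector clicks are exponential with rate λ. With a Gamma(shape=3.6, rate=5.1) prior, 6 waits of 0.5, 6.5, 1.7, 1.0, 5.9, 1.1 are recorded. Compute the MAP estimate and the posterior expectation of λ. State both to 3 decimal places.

MAP = 0.394, posterior mean = 0.440

Σ times = 16.7. Posterior: Gamma(shape = 3.6+6 = 9.6, rate = 5.1+16.7 = 21.8).
Mode = (α−1)/β = 8.6/21.8 = 0.394.
Mean = α/β = 9.6/21.8 = 0.440.
The mean is pulled above the mode by the posterior's right skew.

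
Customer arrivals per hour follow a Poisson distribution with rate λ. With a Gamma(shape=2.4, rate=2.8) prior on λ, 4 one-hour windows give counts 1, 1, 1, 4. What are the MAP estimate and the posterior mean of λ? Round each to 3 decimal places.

MAP estimate = 1.235, posterior mean = 1.382

Σ counts = 7. Posterior: Gamma(shape = 2.4+7 = 9.4, rate = 2.8+4 = 6.8).
Mode = (α−1)/β = 8.4/6.8 = 1.235.
Mean = α/β = 9.4/6.8 = 1.382.
Right-skewed posterior ⇒ mode < mean.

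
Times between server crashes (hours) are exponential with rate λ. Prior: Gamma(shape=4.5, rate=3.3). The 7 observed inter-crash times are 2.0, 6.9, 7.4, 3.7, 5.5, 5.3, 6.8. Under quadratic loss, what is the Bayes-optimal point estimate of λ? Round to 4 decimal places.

Σ times = 37.6. Posterior: Gamma(shape = 4.5+7 = 11.5, rate = 3.3+37.6 = 40.9).
Mode = (α−1)/β = 10.5/40.9 = 0.2567.
Mean = α/β = 11.5/40.9 = 0.2812.
Quadratic loss ⇒ the optimal estimator is the posterior mean.

0.2812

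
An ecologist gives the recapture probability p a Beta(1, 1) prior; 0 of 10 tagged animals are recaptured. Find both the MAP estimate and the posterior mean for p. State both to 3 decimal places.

p_MAP = 0.000, E[p|data] = 0.083

Posterior: Beta(1+0, 1+10) = Beta(1, 11).
Since α = 1 ≤ 1 and β > 1, the Beta density is monotone decreasing on [0,1]; the mode is at 0.
Mean = 1/(1+11) = 0.083.
Mean > mode: the posterior has a right tail.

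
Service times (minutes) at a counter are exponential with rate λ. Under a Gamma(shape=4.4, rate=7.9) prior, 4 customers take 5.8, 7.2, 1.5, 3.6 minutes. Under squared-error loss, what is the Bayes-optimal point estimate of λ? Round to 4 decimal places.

Σ times = 18.1. Posterior: Gamma(shape = 4.4+4 = 8.4, rate = 7.9+18.1 = 26.0).
Mode = (α−1)/β = 7.4/26.0 = 0.2846.
Mean = α/β = 8.4/26.0 = 0.3231.
Squared-error loss ⇒ the optimal estimator is the posterior mean.

0.3231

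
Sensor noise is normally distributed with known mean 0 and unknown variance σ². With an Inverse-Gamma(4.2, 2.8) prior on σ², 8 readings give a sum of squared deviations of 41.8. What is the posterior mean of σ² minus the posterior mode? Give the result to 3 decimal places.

Posterior: Inverse-Gamma(shape = 4.2+8/2 = 8.2, scale = 2.8+41.8/2 = 23.7).
Mode = β/(α+1) = 23.7/9.2 = 2.576.
Mean = β/(α−1) = 23.7/7.2 = 3.292.
Difference = 3.292 − 2.576 = 0.716.
The posterior is right-skewed, so the mean exceeds the mode.

0.716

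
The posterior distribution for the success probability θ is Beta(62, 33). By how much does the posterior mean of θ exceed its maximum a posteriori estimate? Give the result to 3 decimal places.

Mode = (62−1)/(62+33−2) = 61/93 = 0.656.
Mean = 62/(62+33) = 62/95 = 0.653.
Difference = 0.653 − 0.656 = -0.003.

-0.003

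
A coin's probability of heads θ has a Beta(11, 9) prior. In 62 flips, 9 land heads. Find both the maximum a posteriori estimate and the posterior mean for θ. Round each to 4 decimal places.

Posterior: Beta(11+9, 9+53) = Beta(20, 62).
Mode = (20−1)/(20+62−2) = 19/80 = 0.2375.
Mean = 20/(20+62) = 20/82 = 0.2439.
Mean > mode: the posterior has a right tail.

maximum a posteriori estimate = 0.2375, posterior mean = 0.2439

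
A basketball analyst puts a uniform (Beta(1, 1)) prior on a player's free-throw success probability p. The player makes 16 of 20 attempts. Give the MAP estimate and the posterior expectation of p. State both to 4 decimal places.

MAP = 0.8000, posterior mean = 0.7727

Posterior: Beta(1+16, 1+4) = Beta(17, 5).
Mode = (17−1)/(17+5−2) = 16/20 = 0.8000.
Mean = 17/(17+5) = 17/22 = 0.7727.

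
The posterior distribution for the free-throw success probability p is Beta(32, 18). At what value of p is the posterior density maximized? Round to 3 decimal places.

0.646

Mode = (32−1)/(32+18−2) = 31/48 = 0.646.
Mean = 32/(32+18) = 32/50 = 0.640.
This is the posterior mode — the MAP estimate.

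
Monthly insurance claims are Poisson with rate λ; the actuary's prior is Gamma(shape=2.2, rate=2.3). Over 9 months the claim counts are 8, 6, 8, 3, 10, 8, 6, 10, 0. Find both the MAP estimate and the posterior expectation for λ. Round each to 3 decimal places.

Σ counts = 59. Posterior: Gamma(shape = 2.2+59 = 61.2, rate = 2.3+9 = 11.3).
Mode = (α−1)/β = 60.2/11.3 = 5.327.
Mean = α/β = 61.2/11.3 = 5.416.

MAP: 5.327. Posterior mean: 5.416.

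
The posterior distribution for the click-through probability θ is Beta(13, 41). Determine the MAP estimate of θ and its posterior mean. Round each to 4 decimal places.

Mode = (13−1)/(13+41−2) = 12/52 = 0.2308.
Mean = 13/(13+41) = 13/54 = 0.2407.
Right-skewed posterior ⇒ mode < mean.

MAP = 0.2308; posterior mean = 0.2407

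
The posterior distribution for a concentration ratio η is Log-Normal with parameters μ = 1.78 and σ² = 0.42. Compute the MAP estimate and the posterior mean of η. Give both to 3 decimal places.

MAP: 3.896. Posterior mean: 7.316.

Mode = exp(μ − σ²) = exp(1.36) = 3.896.
Mean = exp(μ + σ²/2) = exp(1.990) = 7.316.
The posterior is right-skewed, so the mean exceeds the mode.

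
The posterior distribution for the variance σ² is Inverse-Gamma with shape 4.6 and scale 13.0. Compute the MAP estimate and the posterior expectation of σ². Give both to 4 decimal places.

MAP = 2.3214, posterior mean = 3.6111

Mode = β/(α+1) = 13.0/5.6 = 2.3214.
Mean = β/(α−1) = 13.0/3.6 = 3.6111.
Right-skewed posterior ⇒ mode < mean.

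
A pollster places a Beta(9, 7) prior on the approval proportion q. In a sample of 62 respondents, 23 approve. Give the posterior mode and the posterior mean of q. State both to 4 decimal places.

Posterior: Beta(9+23, 7+39) = Beta(32, 46).
Mode = (32−1)/(32+46−2) = 31/76 = 0.4079.
Mean = 32/(32+46) = 32/78 = 0.4103.
The posterior is right-skewed, so the mean exceeds the mode.

MAP = 0.4079; posterior mean = 0.4103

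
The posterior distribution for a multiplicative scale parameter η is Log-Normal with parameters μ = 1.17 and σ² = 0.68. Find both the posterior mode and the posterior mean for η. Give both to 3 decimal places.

posterior mode = 1.632, posterior mean = 4.527

Mode = exp(μ − σ²) = exp(0.49) = 1.632.
Mean = exp(μ + σ²/2) = exp(1.510) = 4.527.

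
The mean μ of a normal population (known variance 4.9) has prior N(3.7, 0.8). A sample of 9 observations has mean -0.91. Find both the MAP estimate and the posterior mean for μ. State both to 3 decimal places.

MAP = 0.957, posterior mean = 0.957

Posterior for μ is Normal. Precision-weighted mean: (1/0.8·3.7 + 9/4.9·-0.91) / (1/0.8 + 9/4.9) = 0.957.
A Normal posterior is symmetric, so mode = mean.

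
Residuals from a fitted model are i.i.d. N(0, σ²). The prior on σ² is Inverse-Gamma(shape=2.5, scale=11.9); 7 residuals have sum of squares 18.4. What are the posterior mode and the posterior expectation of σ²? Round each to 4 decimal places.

MAP: 3.0143. Posterior mean: 4.2200.

Posterior: Inverse-Gamma(shape = 2.5+7/2 = 6.0, scale = 11.9+18.4/2 = 21.1).
Mode = β/(α+1) = 21.1/7.0 = 3.0143.
Mean = β/(α−1) = 21.1/5.0 = 4.2200.
Mean > mode: the posterior has a right tail.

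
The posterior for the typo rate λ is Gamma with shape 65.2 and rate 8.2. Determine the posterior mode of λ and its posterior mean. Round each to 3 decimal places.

Mode = (α−1)/β = 64.2/8.2 = 7.829.
Mean = α/β = 65.2/8.2 = 7.951.
Mean > mode: the posterior has a right tail.

MAP = 7.829; posterior mean = 7.951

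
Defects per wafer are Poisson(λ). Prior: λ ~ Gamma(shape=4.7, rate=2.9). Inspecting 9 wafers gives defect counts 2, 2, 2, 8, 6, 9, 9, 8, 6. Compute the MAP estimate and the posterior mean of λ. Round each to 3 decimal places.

MAP = 4.681; posterior mean = 4.765

Σ counts = 52. Posterior: Gamma(shape = 4.7+52 = 56.7, rate = 2.9+9 = 11.9).
Mode = (α−1)/β = 55.7/11.9 = 4.681.
Mean = α/β = 56.7/11.9 = 4.765.
Mean > mode: the posterior has a right tail.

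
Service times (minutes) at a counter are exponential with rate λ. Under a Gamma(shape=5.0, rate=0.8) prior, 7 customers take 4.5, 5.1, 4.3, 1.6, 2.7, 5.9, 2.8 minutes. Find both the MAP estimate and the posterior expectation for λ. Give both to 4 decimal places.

Σ times = 26.9. Posterior: Gamma(shape = 5.0+7 = 12.0, rate = 0.8+26.9 = 27.7).
Mode = (α−1)/β = 11.0/27.7 = 0.3971.
Mean = α/β = 12.0/27.7 = 0.4332.

MAP = 0.3971; posterior mean = 0.4332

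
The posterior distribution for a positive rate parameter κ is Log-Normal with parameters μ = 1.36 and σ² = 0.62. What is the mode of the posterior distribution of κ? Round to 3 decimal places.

2.096

Mode = exp(μ − σ²) = exp(0.74) = 2.096.
Mean = exp(μ + σ²/2) = exp(1.670) = 5.312.
This is the posterior mode — the MAP estimate.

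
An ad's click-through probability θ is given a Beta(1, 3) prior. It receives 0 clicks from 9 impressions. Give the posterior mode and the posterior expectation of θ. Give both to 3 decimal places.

Posterior: Beta(1+0, 3+9) = Beta(1, 12).
Since α = 1 ≤ 1 and β > 1, the Beta density is monotone decreasing on [0,1]; the mode is at 0.
Mean = 1/(1+12) = 0.077.
The mean is pulled above the mode by the posterior's right skew.

MAP = 0.000, posterior mean = 0.077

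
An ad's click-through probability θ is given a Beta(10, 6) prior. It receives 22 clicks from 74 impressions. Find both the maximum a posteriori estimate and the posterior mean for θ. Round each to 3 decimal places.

MAP = 0.352, posterior mean = 0.356

Posterior: Beta(10+22, 6+52) = Beta(32, 58).
Mode = (32−1)/(32+58−2) = 31/88 = 0.352.
Mean = 32/(32+58) = 32/90 = 0.356.
Mean > mode: the posterior has a right tail.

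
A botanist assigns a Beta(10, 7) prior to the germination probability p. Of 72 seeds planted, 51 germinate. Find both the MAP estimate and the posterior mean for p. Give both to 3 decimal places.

Posterior: Beta(10+51, 7+21) = Beta(61, 28).
Mode = (61−1)/(61+28−2) = 60/87 = 0.690.
Mean = 61/(61+28) = 61/89 = 0.685.
Left-skewed posterior ⇒ mean < mode.

MAP: 0.690. Posterior mean: 0.685.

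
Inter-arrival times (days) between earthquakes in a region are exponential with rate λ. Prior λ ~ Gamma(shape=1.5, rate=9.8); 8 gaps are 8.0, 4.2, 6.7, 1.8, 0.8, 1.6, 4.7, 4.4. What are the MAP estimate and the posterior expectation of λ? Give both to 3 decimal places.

MAP = 0.202, posterior mean = 0.226

Σ times = 32.2. Posterior: Gamma(shape = 1.5+8 = 9.5, rate = 9.8+32.2 = 42.0).
Mode = (α−1)/β = 8.5/42.0 = 0.202.
Mean = α/β = 9.5/42.0 = 0.226.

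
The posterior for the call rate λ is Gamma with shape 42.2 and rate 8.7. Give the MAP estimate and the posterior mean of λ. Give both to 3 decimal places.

MAP = 4.736, posterior mean = 4.851

Mode = (α−1)/β = 41.2/8.7 = 4.736.
Mean = α/β = 42.2/8.7 = 4.851.
The posterior is right-skewed, so the mean exceeds the mode.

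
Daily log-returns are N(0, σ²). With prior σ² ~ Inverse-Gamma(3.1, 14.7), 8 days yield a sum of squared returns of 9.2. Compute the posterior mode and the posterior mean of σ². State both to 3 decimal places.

Posterior: Inverse-Gamma(shape = 3.1+8/2 = 7.1, scale = 14.7+9.2/2 = 19.3).
Mode = β/(α+1) = 19.3/8.1 = 2.383.
Mean = β/(α−1) = 19.3/6.1 = 3.164.

σ²_MAP = 2.383, E[σ²|data] = 3.164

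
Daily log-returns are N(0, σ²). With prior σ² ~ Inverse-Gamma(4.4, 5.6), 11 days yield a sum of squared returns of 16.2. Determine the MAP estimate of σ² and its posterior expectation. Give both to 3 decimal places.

Posterior: Inverse-Gamma(shape = 4.4+11/2 = 9.9, scale = 5.6+16.2/2 = 13.7).
Mode = β/(α+1) = 13.7/10.9 = 1.257.
Mean = β/(α−1) = 13.7/8.9 = 1.539.
Mean > mode: the posterior has a right tail.

MAP = 1.257; posterior mean = 1.539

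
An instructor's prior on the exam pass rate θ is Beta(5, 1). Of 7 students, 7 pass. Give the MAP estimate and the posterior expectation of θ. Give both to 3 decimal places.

Posterior: Beta(5+7, 1+0) = Beta(12, 1).
Since β = 1 ≤ 1 and α > 1, the Beta density is monotone increasing on [0,1]; the mode is at 1.
Mean = 12/(12+1) = 0.923.
The mean is pulled below the mode by the posterior's left skew.

MAP: 1.000. Posterior mean: 0.923.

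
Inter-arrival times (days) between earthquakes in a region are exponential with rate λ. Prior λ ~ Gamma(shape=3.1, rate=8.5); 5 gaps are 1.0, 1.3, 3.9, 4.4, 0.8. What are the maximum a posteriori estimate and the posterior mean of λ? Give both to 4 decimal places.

MAP = 0.3568, posterior mean = 0.4070

Σ times = 11.4. Posterior: Gamma(shape = 3.1+5 = 8.1, rate = 8.5+11.4 = 19.9).
Mode = (α−1)/β = 7.1/19.9 = 0.3568.
Mean = α/β = 8.1/19.9 = 0.4070.
The posterior is right-skewed, so the mean exceeds the mode.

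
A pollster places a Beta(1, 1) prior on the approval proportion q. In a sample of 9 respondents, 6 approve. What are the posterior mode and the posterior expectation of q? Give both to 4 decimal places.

posterior mode = 0.6667, posterior expectation = 0.6364

Posterior: Beta(1+6, 1+3) = Beta(7, 4).
Mode = (7−1)/(7+4−2) = 6/9 = 0.6667.
Mean = 7/(7+4) = 7/11 = 0.6364.
Mode > mean: the posterior has a left tail.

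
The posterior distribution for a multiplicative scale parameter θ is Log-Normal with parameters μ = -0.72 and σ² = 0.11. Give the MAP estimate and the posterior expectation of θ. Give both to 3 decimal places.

MAP = 0.436; posterior mean = 0.514

Mode = exp(μ − σ²) = exp(-0.83) = 0.436.
Mean = exp(μ + σ²/2) = exp(-0.665) = 0.514.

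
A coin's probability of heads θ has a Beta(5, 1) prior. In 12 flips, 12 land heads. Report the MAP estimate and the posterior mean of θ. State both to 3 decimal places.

Posterior: Beta(5+12, 1+0) = Beta(17, 1).
Since β = 1 ≤ 1 and α > 1, the Beta density is monotone increasing on [0,1]; the mode is at 1.
Mean = 17/(17+1) = 0.944.

θ_MAP = 1.000, E[θ|data] = 0.944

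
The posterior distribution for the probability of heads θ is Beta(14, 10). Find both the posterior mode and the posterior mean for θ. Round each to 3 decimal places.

θ_MAP = 0.591, E[θ|data] = 0.583

Mode = (14−1)/(14+10−2) = 13/22 = 0.591.
Mean = 14/(14+10) = 14/24 = 0.583.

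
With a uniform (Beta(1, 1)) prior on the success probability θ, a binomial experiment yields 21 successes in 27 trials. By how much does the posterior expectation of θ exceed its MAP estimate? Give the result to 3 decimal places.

-0.019

Posterior: Beta(1+21, 1+6) = Beta(22, 7).
Mode = (22−1)/(22+7−2) = 21/27 = 0.778.
With a flat prior the MAP equals the MLE, 21/27.
Mean = 22/(22+7) = 22/29 = 0.759.
Difference = 0.759 − 0.778 = -0.019.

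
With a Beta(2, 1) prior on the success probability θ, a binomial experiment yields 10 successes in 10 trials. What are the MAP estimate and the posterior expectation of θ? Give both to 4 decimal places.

MAP: 1.0000. Posterior mean: 0.9231.

Posterior: Beta(2+10, 1+0) = Beta(12, 1).
Since β = 1 ≤ 1 and α > 1, the Beta density is monotone increasing on [0,1]; the mode is at 1.
Mean = 12/(12+1) = 0.9231.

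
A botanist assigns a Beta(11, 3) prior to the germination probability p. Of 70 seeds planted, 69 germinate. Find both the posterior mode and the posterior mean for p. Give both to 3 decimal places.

Posterior: Beta(11+69, 3+1) = Beta(80, 4).
Mode = (80−1)/(80+4−2) = 79/82 = 0.963.
Mean = 80/(80+4) = 80/84 = 0.952.

p_MAP = 0.963, E[p|data] = 0.952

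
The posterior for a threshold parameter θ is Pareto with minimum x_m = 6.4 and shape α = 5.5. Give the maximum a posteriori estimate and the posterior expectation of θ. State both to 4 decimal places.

The Pareto density is strictly decreasing on [x_m, ∞), so the mode is x_m = 6.4000.
Mean = α·x_m/(α−1) = 5.5·6.4/4.5 = 7.8222.

maximum a posteriori estimate = 6.4000, posterior expectation = 7.8222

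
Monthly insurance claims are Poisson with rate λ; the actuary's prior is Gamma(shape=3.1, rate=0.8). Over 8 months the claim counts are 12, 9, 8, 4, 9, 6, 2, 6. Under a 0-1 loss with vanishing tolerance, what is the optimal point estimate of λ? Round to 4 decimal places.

Σ counts = 56. Posterior: Gamma(shape = 3.1+56 = 59.1, rate = 0.8+8 = 8.8).
Mode = (α−1)/β = 58.1/8.8 = 6.6023.
Mean = α/β = 59.1/8.8 = 6.7159.
This is the posterior mode — the MAP estimate.

6.6023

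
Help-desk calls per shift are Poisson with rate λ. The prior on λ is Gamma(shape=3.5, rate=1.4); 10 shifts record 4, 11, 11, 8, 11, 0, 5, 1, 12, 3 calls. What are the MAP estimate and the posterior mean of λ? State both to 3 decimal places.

Σ counts = 66. Posterior: Gamma(shape = 3.5+66 = 69.5, rate = 1.4+10 = 11.4).
Mode = (α−1)/β = 68.5/11.4 = 6.009.
Mean = α/β = 69.5/11.4 = 6.096.

MAP estimate = 6.009, posterior mean = 6.096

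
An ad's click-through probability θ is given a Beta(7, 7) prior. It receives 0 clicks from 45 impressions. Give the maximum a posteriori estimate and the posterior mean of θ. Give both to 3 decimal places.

MAP = 0.105; posterior mean = 0.119

Posterior: Beta(7+0, 7+45) = Beta(7, 52).
Mode = (7−1)/(7+52−2) = 6/57 = 0.105.
Mean = 7/(7+52) = 7/59 = 0.119.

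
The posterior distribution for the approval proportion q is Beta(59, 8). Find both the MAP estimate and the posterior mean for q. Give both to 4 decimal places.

Mode = (59−1)/(59+8−2) = 58/65 = 0.8923.
Mean = 59/(59+8) = 59/67 = 0.8806.
Mode > mean: the posterior has a left tail.

MAP estimate = 0.8923, posterior mean = 0.8806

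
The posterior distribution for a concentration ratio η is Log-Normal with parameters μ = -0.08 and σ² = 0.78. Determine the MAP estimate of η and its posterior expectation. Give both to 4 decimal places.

MAP = 0.4232; posterior mean = 1.3634

Mode = exp(μ − σ²) = exp(-0.86) = 0.4232.
Mean = exp(μ + σ²/2) = exp(0.310) = 1.3634.
The mean is pulled above the mode by the posterior's right skew.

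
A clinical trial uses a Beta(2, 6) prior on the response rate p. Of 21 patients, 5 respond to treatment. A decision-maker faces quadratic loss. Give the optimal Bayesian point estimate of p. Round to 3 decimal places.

0.241

Posterior: Beta(2+5, 6+16) = Beta(7, 22).
Mode = (7−1)/(7+22−2) = 6/27 = 0.222.
Mean = 7/(7+22) = 7/29 = 0.241.
Quadratic loss ⇒ the optimal estimator is the posterior mean.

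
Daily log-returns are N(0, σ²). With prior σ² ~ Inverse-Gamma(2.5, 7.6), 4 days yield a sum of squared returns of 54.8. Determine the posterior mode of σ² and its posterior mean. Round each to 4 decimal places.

Posterior: Inverse-Gamma(shape = 2.5+4/2 = 4.5, scale = 7.6+54.8/2 = 35.0).
Mode = β/(α+1) = 35.0/5.5 = 6.3636.
Mean = β/(α−1) = 35.0/3.5 = 10.0000.

MAP = 6.3636; posterior mean = 10.0000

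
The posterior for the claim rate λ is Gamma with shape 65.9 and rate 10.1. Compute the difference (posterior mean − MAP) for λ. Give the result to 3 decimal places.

0.099

Mode = (α−1)/β = 64.9/10.1 = 6.426.
Mean = α/β = 65.9/10.1 = 6.525.
Difference = 6.525 − 6.426 = 0.099.
The posterior is right-skewed, so the mean exceeds the mode.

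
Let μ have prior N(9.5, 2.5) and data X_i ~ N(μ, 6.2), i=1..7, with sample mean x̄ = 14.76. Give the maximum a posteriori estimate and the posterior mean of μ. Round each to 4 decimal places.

Posterior for μ is Normal. Precision-weighted mean: (1/2.5·9.5 + 7/6.2·14.76) / (1/2.5 + 7/6.2) = 13.3840.
A Normal posterior is symmetric, so mode = mean.

μ_MAP = 13.3840, E[μ|data] = 13.3840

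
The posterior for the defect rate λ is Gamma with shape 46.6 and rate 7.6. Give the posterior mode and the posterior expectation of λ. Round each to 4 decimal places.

Mode = (α−1)/β = 45.6/7.6 = 6.0000.
Mean = α/β = 46.6/7.6 = 6.1316.

λ_MAP = 6.0000, E[λ|data] = 6.1316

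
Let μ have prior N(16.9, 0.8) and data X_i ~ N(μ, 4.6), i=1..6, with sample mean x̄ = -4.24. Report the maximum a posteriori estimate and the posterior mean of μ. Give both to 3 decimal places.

MAP: 6.105. Posterior mean: 6.105.

Posterior for μ is Normal. Precision-weighted mean: (1/0.8·16.9 + 6/4.6·-4.24) / (1/0.8 + 6/4.6) = 6.105.
A Normal posterior is symmetric, so mode = mean.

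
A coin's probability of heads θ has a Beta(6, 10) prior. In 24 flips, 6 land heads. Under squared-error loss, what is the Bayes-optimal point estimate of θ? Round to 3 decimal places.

Posterior: Beta(6+6, 10+18) = Beta(12, 28).
Mode = (12−1)/(12+28−2) = 11/38 = 0.289.
Mean = 12/(12+28) = 12/40 = 0.300.
Squared-error loss ⇒ the optimal estimator is the posterior mean.

0.300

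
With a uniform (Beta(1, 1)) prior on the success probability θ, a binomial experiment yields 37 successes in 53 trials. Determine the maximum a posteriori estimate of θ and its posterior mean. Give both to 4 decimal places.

Posterior: Beta(1+37, 1+16) = Beta(38, 17).
Mode = (38−1)/(38+17−2) = 37/53 = 0.6981.
Mean = 38/(38+17) = 38/55 = 0.6909.

MAP = 0.6981, posterior mean = 0.6909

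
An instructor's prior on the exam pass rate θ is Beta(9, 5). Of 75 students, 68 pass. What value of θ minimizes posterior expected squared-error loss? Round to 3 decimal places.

Posterior: Beta(9+68, 5+7) = Beta(77, 12).
Mode = (77−1)/(77+12−2) = 76/87 = 0.874.
Mean = 77/(77+12) = 77/89 = 0.865.
Squared-error loss ⇒ the optimal estimator is the posterior mean.

0.865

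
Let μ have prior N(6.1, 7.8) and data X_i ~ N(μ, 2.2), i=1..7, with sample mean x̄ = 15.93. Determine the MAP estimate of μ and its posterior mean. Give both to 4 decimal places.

MAP estimate = 15.5493, posterior mean = 15.5493

Posterior for μ is Normal. Precision-weighted mean: (1/7.8·6.1 + 7/2.2·15.93) / (1/7.8 + 7/2.2) = 15.5493.
A Normal posterior is symmetric, so mode = mean.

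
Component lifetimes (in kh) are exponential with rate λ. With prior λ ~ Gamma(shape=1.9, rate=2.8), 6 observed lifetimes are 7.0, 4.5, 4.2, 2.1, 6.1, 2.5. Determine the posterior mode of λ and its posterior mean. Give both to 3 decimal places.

Σ times = 26.4. Posterior: Gamma(shape = 1.9+6 = 7.9, rate = 2.8+26.4 = 29.2).
Mode = (α−1)/β = 6.9/29.2 = 0.236.
Mean = α/β = 7.9/29.2 = 0.271.
The posterior is right-skewed, so the mean exceeds the mode.

λ_MAP = 0.236, E[λ|data] = 0.271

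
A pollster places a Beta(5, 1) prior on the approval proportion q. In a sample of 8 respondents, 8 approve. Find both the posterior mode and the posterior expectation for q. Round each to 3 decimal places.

Posterior: Beta(5+8, 1+0) = Beta(13, 1).
Since β = 1 ≤ 1 and α > 1, the Beta density is monotone increasing on [0,1]; the mode is at 1.
Mean = 13/(13+1) = 0.929.
Left-skewed posterior ⇒ mean < mode.

MAP = 1.000; posterior mean = 0.929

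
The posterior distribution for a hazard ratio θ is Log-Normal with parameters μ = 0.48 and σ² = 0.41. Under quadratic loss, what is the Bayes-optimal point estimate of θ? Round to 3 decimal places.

Mode = exp(μ − σ²) = exp(0.07) = 1.073.
Mean = exp(μ + σ²/2) = exp(0.685) = 1.984.
Quadratic loss ⇒ the optimal estimator is the posterior mean.

1.984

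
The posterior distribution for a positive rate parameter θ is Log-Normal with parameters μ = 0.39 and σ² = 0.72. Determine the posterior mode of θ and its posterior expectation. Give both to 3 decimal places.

MAP = 0.719; posterior mean = 2.117

Mode = exp(μ − σ²) = exp(-0.33) = 0.719.
Mean = exp(μ + σ²/2) = exp(0.750) = 2.117.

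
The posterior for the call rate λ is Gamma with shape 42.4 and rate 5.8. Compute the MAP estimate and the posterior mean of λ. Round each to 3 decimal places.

Mode = (α−1)/β = 41.4/5.8 = 7.138.
Mean = α/β = 42.4/5.8 = 7.310.
The posterior is right-skewed, so the mean exceeds the mode.

MAP = 7.138; posterior mean = 7.310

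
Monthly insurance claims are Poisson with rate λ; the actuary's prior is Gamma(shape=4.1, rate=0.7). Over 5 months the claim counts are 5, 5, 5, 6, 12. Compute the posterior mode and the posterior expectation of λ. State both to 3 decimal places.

Σ counts = 33. Posterior: Gamma(shape = 4.1+33 = 37.1, rate = 0.7+5 = 5.7).
Mode = (α−1)/β = 36.1/5.7 = 6.333.
Mean = α/β = 37.1/5.7 = 6.509.
The mean is pulled above the mode by the posterior's right skew.

MAP = 6.333, posterior mean = 6.509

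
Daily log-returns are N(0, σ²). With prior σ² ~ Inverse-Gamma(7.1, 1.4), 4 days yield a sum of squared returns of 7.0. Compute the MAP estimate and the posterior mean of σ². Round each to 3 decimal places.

MAP estimate = 0.485, posterior mean = 0.605

Posterior: Inverse-Gamma(shape = 7.1+4/2 = 9.1, scale = 1.4+7.0/2 = 4.9).
Mode = β/(α+1) = 4.9/10.1 = 0.485.
Mean = β/(α−1) = 4.9/8.1 = 0.605.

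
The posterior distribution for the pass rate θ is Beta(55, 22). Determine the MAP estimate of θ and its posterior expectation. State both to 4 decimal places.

Mode = (55−1)/(55+22−2) = 54/75 = 0.7200.
Mean = 55/(55+22) = 55/77 = 0.7143.

MAP = 0.7200, posterior mean = 0.7143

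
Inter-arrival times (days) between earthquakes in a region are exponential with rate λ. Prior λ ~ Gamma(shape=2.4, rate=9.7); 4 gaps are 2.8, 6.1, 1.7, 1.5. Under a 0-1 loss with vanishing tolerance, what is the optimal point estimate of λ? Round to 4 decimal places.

0.2477

Σ times = 12.1. Posterior: Gamma(shape = 2.4+4 = 6.4, rate = 9.7+12.1 = 21.8).
Mode = (α−1)/β = 5.4/21.8 = 0.2477.
Mean = α/β = 6.4/21.8 = 0.2936.
This is the posterior mode — the MAP estimate.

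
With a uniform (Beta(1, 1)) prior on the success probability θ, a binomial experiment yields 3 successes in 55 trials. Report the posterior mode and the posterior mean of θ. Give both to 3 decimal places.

MAP: 0.055. Posterior mean: 0.070.

Posterior: Beta(1+3, 1+52) = Beta(4, 53).
Mode = (4−1)/(4+53−2) = 3/55 = 0.055.
With a flat prior the MAP equals the MLE, 3/55.
Mean = 4/(4+53) = 4/57 = 0.070.
The posterior is right-skewed, so the mean exceeds the mode.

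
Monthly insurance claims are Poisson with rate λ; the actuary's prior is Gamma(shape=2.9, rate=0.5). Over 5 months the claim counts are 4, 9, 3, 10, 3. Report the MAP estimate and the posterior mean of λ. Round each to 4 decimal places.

Σ counts = 29. Posterior: Gamma(shape = 2.9+29 = 31.9, rate = 0.5+5 = 5.5).
Mode = (α−1)/β = 30.9/5.5 = 5.6182.
Mean = α/β = 31.9/5.5 = 5.8000.
The posterior is right-skewed, so the mean exceeds the mode.

MAP: 5.6182. Posterior mean: 5.8000.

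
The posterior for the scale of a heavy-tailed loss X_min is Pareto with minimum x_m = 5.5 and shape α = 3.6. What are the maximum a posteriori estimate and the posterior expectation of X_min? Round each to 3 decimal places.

The Pareto density is strictly decreasing on [x_m, ∞), so the mode is x_m = 5.500.
Mean = α·x_m/(α−1) = 3.6·5.5/2.6 = 7.615.
Mean > mode: the posterior has a right tail.

MAP = 5.500, posterior mean = 7.615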